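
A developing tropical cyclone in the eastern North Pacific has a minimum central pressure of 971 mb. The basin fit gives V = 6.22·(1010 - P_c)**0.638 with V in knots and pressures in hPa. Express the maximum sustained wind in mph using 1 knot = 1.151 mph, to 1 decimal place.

ΔP = 1010 − 971 = 39 mb.
V ≈ 6.22 × 39^0.638 = 6.22 × 10.354 ≈ 64.401 kt.
64.401 × 1.151 ≈ 74.13 mph → 74.1 mph.

74.1 mph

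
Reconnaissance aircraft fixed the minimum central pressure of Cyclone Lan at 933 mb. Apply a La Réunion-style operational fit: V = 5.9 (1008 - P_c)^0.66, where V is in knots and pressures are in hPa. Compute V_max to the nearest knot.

ΔP = 1008 − 933 = 75 mb.
75^0.66 ≈ 17.280.
V ≈ 5.9 × 17.280 ≈ 102.0 kt.

102 kt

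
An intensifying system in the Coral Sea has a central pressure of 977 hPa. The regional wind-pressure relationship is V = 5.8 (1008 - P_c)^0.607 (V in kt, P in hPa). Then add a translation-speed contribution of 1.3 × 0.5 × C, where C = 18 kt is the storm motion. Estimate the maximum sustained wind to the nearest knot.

58 kt

ΔP = 1008 − 977 = 31 hPa.
31^0.607 ≈ 8.040.
V ≈ 5.8 × 8.040 ≈ 46.6 kt.
Translation term: 1.3 × 0.5 × 18 = 11.7 kt.
Corrected V ≈ 58.3 kt → 58 kt.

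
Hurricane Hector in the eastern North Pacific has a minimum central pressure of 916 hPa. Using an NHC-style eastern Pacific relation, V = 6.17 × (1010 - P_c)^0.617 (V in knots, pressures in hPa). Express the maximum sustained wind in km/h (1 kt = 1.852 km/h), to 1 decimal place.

188.5 km/h

ΔP = 1010 − 916 = 94 hPa.
V ≈ 6.17 × 94^0.617 = 6.17 × 16.498 ≈ 101.790 kt.
101.790 × 1.852 ≈ 188.52 km/h → 188.5 km/h.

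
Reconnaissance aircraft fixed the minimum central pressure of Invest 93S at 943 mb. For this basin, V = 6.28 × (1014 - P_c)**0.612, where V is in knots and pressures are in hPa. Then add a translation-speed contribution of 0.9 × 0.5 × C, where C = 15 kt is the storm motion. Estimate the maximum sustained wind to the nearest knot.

ΔP = 1014 − 943 = 71 mb.
71^0.612 ≈ 13.582.
V ≈ 6.28 × 13.582 ≈ 85.3 kt.
Translation term: 0.9 × 0.5 × 15 = 6.75 kt.
Corrected V ≈ 92.05 kt → 92 kt.

92 kt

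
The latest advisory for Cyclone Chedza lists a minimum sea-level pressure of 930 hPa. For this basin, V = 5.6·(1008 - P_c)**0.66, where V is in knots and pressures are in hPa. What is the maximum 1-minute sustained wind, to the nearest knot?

99 kt

ΔP = 1008 − 930 = 78 hPa.
78^0.66 ≈ 17.733.
V ≈ 5.6 × 17.733 ≈ 99.3 kt.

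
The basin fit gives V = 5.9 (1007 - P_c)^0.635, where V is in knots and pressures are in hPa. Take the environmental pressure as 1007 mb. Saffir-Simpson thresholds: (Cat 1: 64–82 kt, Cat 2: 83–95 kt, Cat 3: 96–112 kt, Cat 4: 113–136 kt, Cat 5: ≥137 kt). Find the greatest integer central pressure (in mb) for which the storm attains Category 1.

Category 1 begins at V = 64 kt.
Required ΔP = (64/5.9)^(1/0.635) = 10.847^1.575 ≈ 42.70 mb.
P_c ≤ 1007 − 42.70 = 964.30, so the highest integer P_c is 964 mb.

964 mb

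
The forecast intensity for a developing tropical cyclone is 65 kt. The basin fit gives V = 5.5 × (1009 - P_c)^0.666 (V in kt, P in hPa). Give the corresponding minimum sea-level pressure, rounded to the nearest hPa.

968 hPa

ΔP = (V / 5.5)^(1/0.666) = (65/5.5)^1.502.
65/5.5 = 11.818; 11.818^1.502 ≈ 40.78 hPa.
P_c = 1009 − 40.78 = 968.22 ≈ 968 hPa.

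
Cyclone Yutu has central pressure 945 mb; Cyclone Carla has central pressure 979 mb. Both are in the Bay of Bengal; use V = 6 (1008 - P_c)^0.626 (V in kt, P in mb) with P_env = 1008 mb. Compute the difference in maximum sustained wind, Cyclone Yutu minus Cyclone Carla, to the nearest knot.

31 kt

Cyclone Yutu: ΔP = 63; V ≈ 6 × 63^0.626 ≈ 80.27 kt.
Cyclone Carla: ΔP = 29; V ≈ 6 × 29^0.626 ≈ 49.39 kt.
Difference ≈ 80.27 − 49.39 = 30.88 → 31 kt.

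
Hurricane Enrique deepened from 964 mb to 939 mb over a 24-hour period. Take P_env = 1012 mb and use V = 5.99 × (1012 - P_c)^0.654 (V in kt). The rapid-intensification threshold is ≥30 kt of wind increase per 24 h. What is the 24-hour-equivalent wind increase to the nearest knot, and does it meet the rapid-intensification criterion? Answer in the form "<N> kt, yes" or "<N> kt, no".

24 kt, no

V₁: ΔP = 48, V ≈ 5.99 × 48^0.654 ≈ 75.33 kt.
V₂: ΔP = 73, V ≈ 5.99 × 73^0.654 ≈ 99.09 kt.
ΔV over 24 h = 23.76 kt → 24 h equivalent = 23.76 × 24/24 ≈ 23.76 kt.
24 kt < 30 kt ⇒ not rapid intensification.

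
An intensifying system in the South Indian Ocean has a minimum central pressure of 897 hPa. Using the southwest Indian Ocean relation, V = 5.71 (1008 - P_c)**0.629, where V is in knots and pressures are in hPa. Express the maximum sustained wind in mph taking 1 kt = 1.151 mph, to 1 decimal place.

ΔP = 1008 − 897 = 111 hPa.
V ≈ 5.71 × 111^0.629 = 5.71 × 19.342 ≈ 110.445 kt.
110.445 × 1.151 ≈ 127.12 mph → 127.1 mph.

127.1 mph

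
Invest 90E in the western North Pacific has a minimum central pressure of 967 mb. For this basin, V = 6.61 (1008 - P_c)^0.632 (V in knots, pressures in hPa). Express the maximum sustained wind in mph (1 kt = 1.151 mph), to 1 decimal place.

ΔP = 1008 − 967 = 41 mb.
V ≈ 6.61 × 41^0.632 = 6.61 × 10.454 ≈ 69.100 kt.
69.100 × 1.151 ≈ 79.53 mph → 79.5 mph.

79.5 mph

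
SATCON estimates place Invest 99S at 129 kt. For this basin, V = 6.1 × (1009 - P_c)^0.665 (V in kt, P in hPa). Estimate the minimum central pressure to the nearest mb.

911 mb

ΔP = (V / 6.1)^(1/0.665) = (129/6.1)^1.504.
129/6.1 = 21.148; 21.148^1.504 ≈ 98.37 mb.
P_c = 1009 − 98.37 = 910.63 ≈ 911 mb.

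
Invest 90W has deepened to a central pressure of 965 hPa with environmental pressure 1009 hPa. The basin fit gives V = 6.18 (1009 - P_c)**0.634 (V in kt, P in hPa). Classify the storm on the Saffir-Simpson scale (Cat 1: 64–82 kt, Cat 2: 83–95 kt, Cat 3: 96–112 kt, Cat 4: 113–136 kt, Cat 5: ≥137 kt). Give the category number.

1

ΔP = 1009 − 965 = 44 hPa.
V ≈ 6.18 × 44^0.634 = 6.18 × 11.01 ≈ 68 kt.
68 kt falls in the Category 1 band.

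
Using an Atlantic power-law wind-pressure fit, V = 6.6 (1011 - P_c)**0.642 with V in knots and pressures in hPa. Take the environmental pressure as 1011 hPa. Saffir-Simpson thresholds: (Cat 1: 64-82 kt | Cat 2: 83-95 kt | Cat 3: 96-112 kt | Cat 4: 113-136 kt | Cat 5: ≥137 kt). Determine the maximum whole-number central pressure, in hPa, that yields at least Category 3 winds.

Category 3 begins at V = 96 kt.
Required ΔP = (96/6.6)^(1/0.642) = 14.545^1.558 ≈ 64.73 hPa.
P_c ≤ 1011 − 64.73 = 946.27, so the highest integer P_c is 946 hPa.

946 hPa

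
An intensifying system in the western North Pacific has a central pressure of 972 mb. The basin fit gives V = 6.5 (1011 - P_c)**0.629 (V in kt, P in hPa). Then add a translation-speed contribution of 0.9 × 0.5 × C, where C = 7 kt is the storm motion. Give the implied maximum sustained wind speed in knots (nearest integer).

68 kt

ΔP = 1011 − 972 = 39 mb.
39^0.629 ≈ 10.018.
V ≈ 6.5 × 10.018 ≈ 65.1 kt.
Translation term: 0.9 × 0.5 × 7 = 3.15 kt.
Corrected V ≈ 68.25 kt → 68 kt.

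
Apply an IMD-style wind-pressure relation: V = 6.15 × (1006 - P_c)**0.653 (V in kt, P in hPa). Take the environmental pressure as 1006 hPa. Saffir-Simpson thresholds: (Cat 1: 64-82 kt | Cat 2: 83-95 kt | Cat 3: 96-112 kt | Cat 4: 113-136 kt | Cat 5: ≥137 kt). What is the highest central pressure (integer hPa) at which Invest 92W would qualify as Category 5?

Category 5 begins at V = 137 kt.
Required ΔP = (137/6.15)^(1/0.653) = 22.276^1.531 ≈ 115.90 hPa.
P_c ≤ 1006 − 115.90 = 890.10, so the highest integer P_c is 890 hPa.

890 hPa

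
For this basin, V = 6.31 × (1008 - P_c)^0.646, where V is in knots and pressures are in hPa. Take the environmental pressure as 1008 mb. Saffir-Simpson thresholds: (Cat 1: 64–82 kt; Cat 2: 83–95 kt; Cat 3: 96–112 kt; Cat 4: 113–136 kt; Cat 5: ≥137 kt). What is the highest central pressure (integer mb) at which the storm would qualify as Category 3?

Category 3 begins at V = 96 kt.
Required ΔP = (96/6.31)^(1/0.646) = 15.214^1.548 ≈ 67.62 mb.
P_c ≤ 1008 − 67.62 = 940.38, so the highest integer P_c is 940 mb.

940 mb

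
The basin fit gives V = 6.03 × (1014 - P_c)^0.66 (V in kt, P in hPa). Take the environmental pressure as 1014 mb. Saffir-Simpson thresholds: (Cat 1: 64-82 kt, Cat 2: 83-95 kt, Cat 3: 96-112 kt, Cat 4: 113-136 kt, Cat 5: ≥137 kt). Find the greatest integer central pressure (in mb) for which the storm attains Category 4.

Category 4 begins at V = 113 kt.
Required ΔP = (113/6.03)^(1/0.66) = 18.740^1.515 ≈ 84.81 mb.
P_c ≤ 1014 − 84.81 = 929.19, so the highest integer P_c is 929 mb.

929 mb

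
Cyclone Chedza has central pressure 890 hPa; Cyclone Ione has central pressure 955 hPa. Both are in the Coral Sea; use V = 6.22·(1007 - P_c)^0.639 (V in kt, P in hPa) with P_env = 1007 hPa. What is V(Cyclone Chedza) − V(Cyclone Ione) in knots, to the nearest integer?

Cyclone Chedza: ΔP = 117; V ≈ 6.22 × 117^0.639 ≈ 130.43 kt.
Cyclone Ione: ΔP = 52; V ≈ 6.22 × 52^0.639 ≈ 77.68 kt.
Difference ≈ 130.43 − 77.68 = 52.75 → 53 kt.

53 kt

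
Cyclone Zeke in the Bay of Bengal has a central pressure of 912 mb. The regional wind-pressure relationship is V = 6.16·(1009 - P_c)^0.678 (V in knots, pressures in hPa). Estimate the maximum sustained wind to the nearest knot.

137 kt

ΔP = 1009 − 912 = 97 mb.
97^0.678 ≈ 22.235.
V ≈ 6.16 × 22.235 ≈ 137.0 kt.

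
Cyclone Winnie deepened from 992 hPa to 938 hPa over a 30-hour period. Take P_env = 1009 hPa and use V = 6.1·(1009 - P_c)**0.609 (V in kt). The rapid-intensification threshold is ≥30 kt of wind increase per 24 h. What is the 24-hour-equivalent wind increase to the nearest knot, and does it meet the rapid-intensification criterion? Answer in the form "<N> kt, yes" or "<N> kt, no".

V₁: ΔP = 17, V ≈ 6.1 × 17^0.609 ≈ 34.25 kt.
V₂: ΔP = 71, V ≈ 6.1 × 71^0.609 ≈ 81.80 kt.
ΔV over 30 h = 47.55 kt → 24 h equivalent = 47.55 × 24/30 ≈ 38.04 kt.
38 kt ≥ 30 kt ⇒ rapid intensification.

38 kt, yes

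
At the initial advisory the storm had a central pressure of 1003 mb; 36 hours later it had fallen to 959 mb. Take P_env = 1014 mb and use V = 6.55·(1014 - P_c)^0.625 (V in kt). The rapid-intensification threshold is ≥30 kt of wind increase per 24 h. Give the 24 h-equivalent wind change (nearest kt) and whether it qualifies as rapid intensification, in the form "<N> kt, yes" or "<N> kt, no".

V₁: ΔP = 11, V ≈ 6.55 × 11^0.625 ≈ 29.32 kt.
V₂: ΔP = 55, V ≈ 6.55 × 55^0.625 ≈ 80.16 kt.
ΔV over 36 h = 50.84 kt → 24 h equivalent = 50.84 × 24/36 ≈ 33.89 kt.
34 kt ≥ 30 kt ⇒ rapid intensification.

34 kt, yes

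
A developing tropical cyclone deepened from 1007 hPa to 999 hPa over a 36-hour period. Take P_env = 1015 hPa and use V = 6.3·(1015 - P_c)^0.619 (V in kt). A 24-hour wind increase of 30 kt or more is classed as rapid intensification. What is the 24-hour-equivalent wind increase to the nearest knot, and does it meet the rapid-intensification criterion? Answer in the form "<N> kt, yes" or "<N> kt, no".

8 kt, no

V₁: ΔP = 8, V ≈ 6.3 × 8^0.619 ≈ 22.82 kt.
V₂: ΔP = 16, V ≈ 6.3 × 16^0.619 ≈ 35.05 kt.
ΔV over 36 h = 12.23 kt → 24 h equivalent = 12.23 × 24/36 ≈ 8.15 kt.
8 kt < 30 kt ⇒ not rapid intensification.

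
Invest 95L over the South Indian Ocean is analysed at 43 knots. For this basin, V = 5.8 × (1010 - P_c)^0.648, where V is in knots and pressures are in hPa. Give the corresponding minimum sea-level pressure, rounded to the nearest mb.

ΔP = (V / 5.8)^(1/0.648) = (43/5.8)^1.543.
43/5.8 = 7.414; 7.414^1.543 ≈ 22.01 mb.
P_c = 1010 − 22.01 = 987.99 ≈ 988 mb.

988 mb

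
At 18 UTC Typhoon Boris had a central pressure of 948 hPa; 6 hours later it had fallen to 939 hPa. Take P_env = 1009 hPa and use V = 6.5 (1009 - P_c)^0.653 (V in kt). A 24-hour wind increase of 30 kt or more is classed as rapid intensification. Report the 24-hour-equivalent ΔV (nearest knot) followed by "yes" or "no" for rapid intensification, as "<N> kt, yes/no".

V₁: ΔP = 61, V ≈ 6.5 × 61^0.653 ≈ 95.22 kt.
V₂: ΔP = 70, V ≈ 6.5 × 70^0.653 ≈ 104.17 kt.
ΔV over 6 h = 8.95 kt → 24 h equivalent = 8.95 × 24/6 ≈ 35.80 kt.
36 kt ≥ 30 kt ⇒ rapid intensification.

36 kt, yes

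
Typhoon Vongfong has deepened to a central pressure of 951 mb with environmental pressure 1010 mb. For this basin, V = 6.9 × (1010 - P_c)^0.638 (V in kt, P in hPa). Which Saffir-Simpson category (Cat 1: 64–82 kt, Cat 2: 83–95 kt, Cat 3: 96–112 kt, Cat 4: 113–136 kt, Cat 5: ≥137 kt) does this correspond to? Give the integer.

ΔP = 1010 − 951 = 59 mb.
V ≈ 6.9 × 59^0.638 = 6.9 × 13.48 ≈ 93 kt.
93 kt falls in the Category 2 band.

2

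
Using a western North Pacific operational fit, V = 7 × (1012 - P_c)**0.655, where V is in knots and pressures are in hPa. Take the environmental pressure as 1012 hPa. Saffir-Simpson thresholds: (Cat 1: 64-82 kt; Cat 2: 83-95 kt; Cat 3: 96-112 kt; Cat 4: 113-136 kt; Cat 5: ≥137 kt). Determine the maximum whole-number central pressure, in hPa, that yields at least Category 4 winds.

942 hPa

Category 4 begins at V = 113 kt.
Required ΔP = (113/7)^(1/0.655) = 16.143^1.527 ≈ 69.86 hPa.
P_c ≤ 1012 − 69.86 = 942.14, so the highest integer P_c is 942 hPa.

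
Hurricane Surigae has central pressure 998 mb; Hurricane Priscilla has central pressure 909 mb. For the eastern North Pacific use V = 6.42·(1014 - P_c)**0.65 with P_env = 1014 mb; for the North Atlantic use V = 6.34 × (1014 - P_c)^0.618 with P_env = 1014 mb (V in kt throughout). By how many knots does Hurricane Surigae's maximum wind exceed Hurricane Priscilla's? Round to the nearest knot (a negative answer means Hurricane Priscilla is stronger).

-74 kt

Hurricane Surigae: ΔP = 16; V ≈ 6.42 × 16^0.65 ≈ 38.92 kt.
Hurricane Priscilla: ΔP = 105; V ≈ 6.34 × 105^0.618 ≈ 112.51 kt.
Difference ≈ 38.92 − 112.51 = -73.59 → -74 kt.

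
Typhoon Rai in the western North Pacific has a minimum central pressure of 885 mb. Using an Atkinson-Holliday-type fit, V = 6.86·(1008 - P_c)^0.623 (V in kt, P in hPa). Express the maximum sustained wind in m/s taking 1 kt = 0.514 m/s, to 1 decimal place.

70.7 m/s

ΔP = 1008 − 885 = 123 mb.
V ≈ 6.86 × 123^0.623 = 6.86 × 20.045 ≈ 137.510 kt.
137.510 × 0.514 ≈ 70.68 m/s → 70.7 m/s.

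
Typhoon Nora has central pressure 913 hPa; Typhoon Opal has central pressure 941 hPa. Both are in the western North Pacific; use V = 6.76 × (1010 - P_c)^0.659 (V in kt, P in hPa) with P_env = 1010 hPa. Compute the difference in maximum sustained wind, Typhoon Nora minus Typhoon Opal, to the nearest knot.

Typhoon Nora: ΔP = 97; V ≈ 6.76 × 97^0.659 ≈ 137.79 kt.
Typhoon Opal: ΔP = 69; V ≈ 6.76 × 69^0.659 ≈ 110.09 kt.
Difference ≈ 137.79 − 110.09 = 27.70 → 28 kt.

28 kt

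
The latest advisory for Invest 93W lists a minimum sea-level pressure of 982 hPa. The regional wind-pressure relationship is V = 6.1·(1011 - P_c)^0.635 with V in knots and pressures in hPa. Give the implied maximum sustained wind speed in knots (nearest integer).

ΔP = 1011 − 982 = 29 hPa.
29^0.635 ≈ 8.484.
V ≈ 6.1 × 8.484 ≈ 51.8 kt.

52 kt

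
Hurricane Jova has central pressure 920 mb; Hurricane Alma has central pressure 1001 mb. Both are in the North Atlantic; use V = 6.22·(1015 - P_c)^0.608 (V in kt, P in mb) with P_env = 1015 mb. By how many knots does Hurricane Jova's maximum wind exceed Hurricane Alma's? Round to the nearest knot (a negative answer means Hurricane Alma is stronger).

Hurricane Jova: ΔP = 95; V ≈ 6.22 × 95^0.608 ≈ 99.14 kt.
Hurricane Alma: ΔP = 14; V ≈ 6.22 × 14^0.608 ≈ 30.95 kt.
Difference ≈ 99.14 − 30.95 = 68.19 → 68 kt.

68 kt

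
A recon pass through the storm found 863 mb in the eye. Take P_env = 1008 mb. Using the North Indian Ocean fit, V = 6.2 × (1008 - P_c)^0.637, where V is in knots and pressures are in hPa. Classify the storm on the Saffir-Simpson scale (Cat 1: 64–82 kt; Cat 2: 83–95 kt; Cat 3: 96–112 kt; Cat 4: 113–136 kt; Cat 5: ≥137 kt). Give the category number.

ΔP = 1008 − 863 = 145 mb.
V ≈ 6.2 × 145^0.637 = 6.2 × 23.81 ≈ 148 kt.
148 kt falls in the Category 5 band.

5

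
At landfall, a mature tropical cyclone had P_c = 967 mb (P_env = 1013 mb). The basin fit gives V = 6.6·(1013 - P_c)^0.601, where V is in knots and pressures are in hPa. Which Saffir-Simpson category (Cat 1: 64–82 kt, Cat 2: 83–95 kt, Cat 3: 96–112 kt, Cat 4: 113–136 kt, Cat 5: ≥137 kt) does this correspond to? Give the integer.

ΔP = 1013 − 967 = 46 mb.
V ≈ 6.6 × 46^0.601 = 6.6 × 9.98 ≈ 66 kt.
66 kt falls in the Category 1 band.

1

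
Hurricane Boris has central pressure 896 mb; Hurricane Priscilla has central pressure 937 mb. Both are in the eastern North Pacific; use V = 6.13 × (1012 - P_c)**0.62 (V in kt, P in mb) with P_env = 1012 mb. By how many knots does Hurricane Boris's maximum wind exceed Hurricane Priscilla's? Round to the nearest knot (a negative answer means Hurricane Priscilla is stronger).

28 kt

Hurricane Boris: ΔP = 116; V ≈ 6.13 × 116^0.62 ≈ 116.80 kt.
Hurricane Priscilla: ΔP = 75; V ≈ 6.13 × 75^0.62 ≈ 89.12 kt.
Difference ≈ 116.80 − 89.12 = 27.68 → 28 kt.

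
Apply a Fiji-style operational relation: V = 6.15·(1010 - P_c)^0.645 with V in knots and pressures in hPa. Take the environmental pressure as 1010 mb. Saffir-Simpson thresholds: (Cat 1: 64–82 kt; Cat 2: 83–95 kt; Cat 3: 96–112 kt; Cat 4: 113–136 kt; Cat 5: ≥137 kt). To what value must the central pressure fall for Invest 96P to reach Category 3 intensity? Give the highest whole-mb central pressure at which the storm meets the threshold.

Category 3 begins at V = 96 kt.
Required ΔP = (96/6.15)^(1/0.645) = 15.610^1.550 ≈ 70.83 mb.
P_c ≤ 1010 − 70.83 = 939.17, so the highest integer P_c is 939 mb.

939 mb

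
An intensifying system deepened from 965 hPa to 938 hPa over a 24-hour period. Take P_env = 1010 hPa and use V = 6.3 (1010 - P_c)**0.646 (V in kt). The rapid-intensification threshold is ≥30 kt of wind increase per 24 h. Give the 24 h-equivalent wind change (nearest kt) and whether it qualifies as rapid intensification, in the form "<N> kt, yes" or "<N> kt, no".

26 kt, no

V₁: ΔP = 45, V ≈ 6.3 × 45^0.646 ≈ 73.67 kt.
V₂: ΔP = 72, V ≈ 6.3 × 72^0.646 ≈ 99.81 kt.
ΔV over 24 h = 26.14 kt → 24 h equivalent = 26.14 × 24/24 ≈ 26.14 kt.
26 kt < 30 kt ⇒ not rapid intensification.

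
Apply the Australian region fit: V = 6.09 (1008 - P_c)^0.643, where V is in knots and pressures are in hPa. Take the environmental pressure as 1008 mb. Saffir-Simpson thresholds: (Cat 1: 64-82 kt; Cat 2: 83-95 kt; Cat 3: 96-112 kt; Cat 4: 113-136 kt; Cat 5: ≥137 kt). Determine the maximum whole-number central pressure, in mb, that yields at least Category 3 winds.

Category 3 begins at V = 96 kt.
Required ΔP = (96/6.09)^(1/0.643) = 15.764^1.555 ≈ 72.88 mb.
P_c ≤ 1008 − 72.88 = 935.12, so the highest integer P_c is 935 mb.

935 mb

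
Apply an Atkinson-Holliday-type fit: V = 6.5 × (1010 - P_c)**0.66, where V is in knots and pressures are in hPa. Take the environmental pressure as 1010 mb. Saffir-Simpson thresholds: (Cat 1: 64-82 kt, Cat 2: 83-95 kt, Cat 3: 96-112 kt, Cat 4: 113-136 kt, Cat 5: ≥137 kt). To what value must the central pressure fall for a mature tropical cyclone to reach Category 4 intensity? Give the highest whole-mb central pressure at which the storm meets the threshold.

Category 4 begins at V = 113 kt.
Required ΔP = (113/6.5)^(1/0.66) = 17.385^1.515 ≈ 75.69 mb.
P_c ≤ 1010 − 75.69 = 934.31, so the highest integer P_c is 934 mb.

934 mb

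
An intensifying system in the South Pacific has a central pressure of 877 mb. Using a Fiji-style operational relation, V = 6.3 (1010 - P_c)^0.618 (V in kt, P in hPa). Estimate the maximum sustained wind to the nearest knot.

129 kt

ΔP = 1010 − 877 = 133 mb.
133^0.618 ≈ 20.537.
V ≈ 6.3 × 20.537 ≈ 129.4 kt.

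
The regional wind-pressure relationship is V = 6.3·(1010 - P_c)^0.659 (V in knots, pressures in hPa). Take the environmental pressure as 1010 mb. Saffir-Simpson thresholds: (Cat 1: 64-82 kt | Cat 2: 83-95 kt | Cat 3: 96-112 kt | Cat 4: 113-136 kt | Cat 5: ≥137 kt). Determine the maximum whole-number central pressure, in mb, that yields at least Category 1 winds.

Category 1 begins at V = 64 kt.
Required ΔP = (64/6.3)^(1/0.659) = 10.159^1.517 ≈ 33.72 mb.
P_c ≤ 1010 − 33.72 = 976.28, so the highest integer P_c is 976 mb.

976 mb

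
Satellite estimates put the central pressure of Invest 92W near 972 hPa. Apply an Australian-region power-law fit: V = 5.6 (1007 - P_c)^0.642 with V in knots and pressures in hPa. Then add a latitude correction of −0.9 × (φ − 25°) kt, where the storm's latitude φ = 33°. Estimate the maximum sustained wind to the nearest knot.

ΔP = 1007 − 972 = 35 hPa.
35^0.642 ≈ 9.801.
V ≈ 5.6 × 9.801 ≈ 54.9 kt.
Latitude correction: −0.9 × (33 − 25) = -7.2 kt.
Corrected V ≈ 47.7 kt → 48 kt.

48 kt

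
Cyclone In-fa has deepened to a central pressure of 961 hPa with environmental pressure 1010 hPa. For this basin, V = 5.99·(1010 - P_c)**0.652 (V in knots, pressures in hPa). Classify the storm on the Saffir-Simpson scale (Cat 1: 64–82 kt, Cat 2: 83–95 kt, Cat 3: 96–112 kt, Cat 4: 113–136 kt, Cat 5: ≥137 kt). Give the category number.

1

ΔP = 1010 − 961 = 49 hPa.
V ≈ 5.99 × 49^0.652 = 5.99 × 12.65 ≈ 76 kt.
76 kt falls in the Category 1 band.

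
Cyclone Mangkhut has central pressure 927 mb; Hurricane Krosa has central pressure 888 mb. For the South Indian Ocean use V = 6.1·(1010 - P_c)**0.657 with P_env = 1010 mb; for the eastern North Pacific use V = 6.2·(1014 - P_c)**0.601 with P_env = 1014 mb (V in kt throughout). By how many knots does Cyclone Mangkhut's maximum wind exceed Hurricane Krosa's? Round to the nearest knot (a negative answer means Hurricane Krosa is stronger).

-2 kt

Cyclone Mangkhut: ΔP = 83; V ≈ 6.1 × 83^0.657 ≈ 111.22 kt.
Hurricane Krosa: ΔP = 126; V ≈ 6.2 × 126^0.601 ≈ 113.43 kt.
Difference ≈ 111.22 − 113.43 = -2.21 → -2 kt.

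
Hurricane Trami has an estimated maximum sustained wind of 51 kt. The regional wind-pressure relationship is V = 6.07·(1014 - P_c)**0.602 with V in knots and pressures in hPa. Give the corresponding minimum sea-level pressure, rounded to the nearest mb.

ΔP = (V / 6.07)^(1/0.602) = (51/6.07)^1.661.
51/6.07 = 8.402; 8.402^1.661 ≈ 34.32 mb.
P_c = 1014 − 34.32 = 979.68 ≈ 980 mb.

980 mb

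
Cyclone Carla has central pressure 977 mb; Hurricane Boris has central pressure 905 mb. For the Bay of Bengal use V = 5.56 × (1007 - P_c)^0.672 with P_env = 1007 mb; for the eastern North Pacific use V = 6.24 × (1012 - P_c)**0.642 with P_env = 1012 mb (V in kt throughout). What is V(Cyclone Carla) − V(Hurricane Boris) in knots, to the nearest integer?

Cyclone Carla: ΔP = 30; V ≈ 5.56 × 30^0.672 ≈ 54.66 kt.
Hurricane Boris: ΔP = 107; V ≈ 6.24 × 107^0.642 ≈ 125.33 kt.
Difference ≈ 54.66 − 125.33 = -70.67 → -71 kt.

-71 kt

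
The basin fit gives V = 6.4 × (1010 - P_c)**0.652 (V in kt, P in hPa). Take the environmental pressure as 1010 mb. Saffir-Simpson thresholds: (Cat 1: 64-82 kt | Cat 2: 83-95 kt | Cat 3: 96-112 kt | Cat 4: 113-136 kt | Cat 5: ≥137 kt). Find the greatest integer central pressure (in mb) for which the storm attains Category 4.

928 mb

Category 4 begins at V = 113 kt.
Required ΔP = (113/6.4)^(1/0.652) = 17.656^1.534 ≈ 81.74 mb.
P_c ≤ 1010 − 81.74 = 928.26, so the highest integer P_c is 928 mb.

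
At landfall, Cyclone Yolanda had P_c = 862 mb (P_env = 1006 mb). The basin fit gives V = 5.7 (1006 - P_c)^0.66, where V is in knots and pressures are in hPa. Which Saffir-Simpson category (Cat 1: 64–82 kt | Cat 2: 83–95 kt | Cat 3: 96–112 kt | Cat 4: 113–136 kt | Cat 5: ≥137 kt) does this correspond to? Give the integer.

5

ΔP = 1006 − 862 = 144 mb.
V ≈ 5.7 × 144^0.66 = 5.7 × 26.58 ≈ 151 kt.
151 kt falls in the Category 5 band.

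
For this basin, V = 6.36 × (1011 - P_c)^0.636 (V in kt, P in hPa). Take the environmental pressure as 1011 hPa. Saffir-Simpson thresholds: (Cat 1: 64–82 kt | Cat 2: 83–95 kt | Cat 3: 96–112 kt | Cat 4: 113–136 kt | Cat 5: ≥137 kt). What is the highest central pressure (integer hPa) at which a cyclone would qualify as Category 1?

Category 1 begins at V = 64 kt.
Required ΔP = (64/6.36)^(1/0.636) = 10.063^1.572 ≈ 37.72 hPa.
P_c ≤ 1011 − 37.72 = 973.28, so the highest integer P_c is 973 hPa.

973 hPa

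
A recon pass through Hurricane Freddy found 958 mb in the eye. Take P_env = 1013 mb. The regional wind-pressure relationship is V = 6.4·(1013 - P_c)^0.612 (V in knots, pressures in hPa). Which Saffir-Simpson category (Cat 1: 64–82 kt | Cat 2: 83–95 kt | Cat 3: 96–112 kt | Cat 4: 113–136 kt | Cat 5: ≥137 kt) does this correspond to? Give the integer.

1

ΔP = 1013 − 958 = 55 mb.
V ≈ 6.4 × 55^0.612 = 6.4 × 11.62 ≈ 74 kt.
74 kt falls in the Category 1 band.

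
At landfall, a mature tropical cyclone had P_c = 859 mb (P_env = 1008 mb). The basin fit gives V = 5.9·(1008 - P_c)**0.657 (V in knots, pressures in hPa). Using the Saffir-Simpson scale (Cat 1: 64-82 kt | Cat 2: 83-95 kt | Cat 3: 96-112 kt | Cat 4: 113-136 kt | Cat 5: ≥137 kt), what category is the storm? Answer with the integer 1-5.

ΔP = 1008 − 859 = 149 mb.
V ≈ 5.9 × 149^0.657 = 5.9 × 26.78 ≈ 158 kt.
158 kt falls in the Category 5 band.

5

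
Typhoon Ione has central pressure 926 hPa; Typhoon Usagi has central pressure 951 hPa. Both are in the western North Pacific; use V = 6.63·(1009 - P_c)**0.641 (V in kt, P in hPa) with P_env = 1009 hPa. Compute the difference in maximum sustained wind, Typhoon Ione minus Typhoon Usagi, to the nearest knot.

Typhoon Ione: ΔP = 83; V ≈ 6.63 × 83^0.641 ≈ 112.63 kt.
Typhoon Usagi: ΔP = 58; V ≈ 6.63 × 58^0.641 ≈ 89.51 kt.
Difference ≈ 112.63 − 89.51 = 23.12 → 23 kt.

23 kt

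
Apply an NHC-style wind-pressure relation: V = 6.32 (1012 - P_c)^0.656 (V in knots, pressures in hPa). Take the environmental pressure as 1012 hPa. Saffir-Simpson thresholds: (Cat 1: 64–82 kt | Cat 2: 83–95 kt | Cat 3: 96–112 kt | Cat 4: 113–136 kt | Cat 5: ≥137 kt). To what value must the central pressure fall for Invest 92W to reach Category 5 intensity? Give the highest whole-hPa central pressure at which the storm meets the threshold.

Category 5 begins at V = 137 kt.
Required ΔP = (137/6.32)^(1/0.656) = 21.677^1.524 ≈ 108.79 hPa.
P_c ≤ 1012 − 108.79 = 903.21, so the highest integer P_c is 903 hPa.

903 hPa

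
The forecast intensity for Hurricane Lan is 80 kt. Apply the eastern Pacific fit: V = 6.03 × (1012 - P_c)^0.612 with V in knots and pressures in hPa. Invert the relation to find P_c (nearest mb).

ΔP = (V / 6.03)^(1/0.612) = (80/6.03)^1.634.
80/6.03 = 13.267; 13.267^1.634 ≈ 68.33 mb.
P_c = 1012 − 68.33 = 943.67 ≈ 944 mb.

944 mb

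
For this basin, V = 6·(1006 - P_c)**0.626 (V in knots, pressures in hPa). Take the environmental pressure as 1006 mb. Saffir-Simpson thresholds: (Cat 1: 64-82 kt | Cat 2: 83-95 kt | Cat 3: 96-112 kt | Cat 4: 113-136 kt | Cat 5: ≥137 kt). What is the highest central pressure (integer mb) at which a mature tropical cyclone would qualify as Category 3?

922 mb

Category 3 begins at V = 96 kt.
Required ΔP = (96/6)^(1/0.626) = 16.000^1.597 ≈ 83.85 mb.
P_c ≤ 1006 − 83.85 = 922.15, so the highest integer P_c is 922 mb.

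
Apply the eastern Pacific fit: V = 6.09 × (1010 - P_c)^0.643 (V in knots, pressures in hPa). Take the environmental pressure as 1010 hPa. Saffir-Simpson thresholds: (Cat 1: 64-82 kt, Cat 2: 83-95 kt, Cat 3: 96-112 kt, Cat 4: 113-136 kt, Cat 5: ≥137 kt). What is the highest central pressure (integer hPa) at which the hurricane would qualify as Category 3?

Category 3 begins at V = 96 kt.
Required ΔP = (96/6.09)^(1/0.643) = 15.764^1.555 ≈ 72.88 hPa.
P_c ≤ 1010 − 72.88 = 937.12, so the highest integer P_c is 937 hPa.

937 hPa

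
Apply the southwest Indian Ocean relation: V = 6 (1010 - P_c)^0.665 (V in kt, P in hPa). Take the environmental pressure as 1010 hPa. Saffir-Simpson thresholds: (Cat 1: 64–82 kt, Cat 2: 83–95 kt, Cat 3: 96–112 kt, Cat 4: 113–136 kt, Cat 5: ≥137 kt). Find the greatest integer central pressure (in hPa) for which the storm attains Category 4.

Category 4 begins at V = 113 kt.
Required ΔP = (113/6)^(1/0.665) = 18.833^1.504 ≈ 82.64 hPa.
P_c ≤ 1010 − 82.64 = 927.36, so the highest integer P_c is 927 hPa.

927 hPa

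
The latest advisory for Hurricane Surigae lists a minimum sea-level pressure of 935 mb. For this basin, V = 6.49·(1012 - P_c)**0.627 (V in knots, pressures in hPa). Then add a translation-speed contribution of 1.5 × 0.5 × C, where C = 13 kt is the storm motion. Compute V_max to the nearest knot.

ΔP = 1012 − 935 = 77 mb.
77^0.627 ≈ 15.235.
V ≈ 6.49 × 15.235 ≈ 98.9 kt.
Translation term: 1.5 × 0.5 × 13 = 9.75 kt.
Corrected V ≈ 108.65 kt → 109 kt.

109 kt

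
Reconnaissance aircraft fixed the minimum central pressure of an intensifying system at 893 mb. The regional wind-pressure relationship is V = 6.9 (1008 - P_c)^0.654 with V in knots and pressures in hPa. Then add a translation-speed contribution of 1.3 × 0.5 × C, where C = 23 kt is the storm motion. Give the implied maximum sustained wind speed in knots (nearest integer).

ΔP = 1008 − 893 = 115 mb.
115^0.654 ≈ 22.269.
V ≈ 6.9 × 22.269 ≈ 153.7 kt.
Translation term: 1.3 × 0.5 × 23 = 14.95 kt.
Corrected V ≈ 168.65 kt → 169 kt.

169 kt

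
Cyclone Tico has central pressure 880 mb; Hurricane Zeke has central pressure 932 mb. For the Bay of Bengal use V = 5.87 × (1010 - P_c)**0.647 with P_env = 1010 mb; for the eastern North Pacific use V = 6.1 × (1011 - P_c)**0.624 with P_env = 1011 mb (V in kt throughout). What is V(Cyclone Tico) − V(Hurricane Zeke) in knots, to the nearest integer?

44 kt

Cyclone Tico: ΔP = 130; V ≈ 5.87 × 130^0.647 ≈ 136.89 kt.
Hurricane Zeke: ΔP = 79; V ≈ 6.1 × 79^0.624 ≈ 93.21 kt.
Difference ≈ 136.89 − 93.21 = 43.68 → 44 kt.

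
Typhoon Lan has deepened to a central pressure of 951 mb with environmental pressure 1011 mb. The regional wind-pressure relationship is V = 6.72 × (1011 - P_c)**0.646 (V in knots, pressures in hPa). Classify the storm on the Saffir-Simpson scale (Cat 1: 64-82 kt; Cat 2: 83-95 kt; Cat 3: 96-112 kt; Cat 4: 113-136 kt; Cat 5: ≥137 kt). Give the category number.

2

ΔP = 1011 − 951 = 60 mb.
V ≈ 6.72 × 60^0.646 = 6.72 × 14.08 ≈ 95 kt.
95 kt falls in the Category 2 band.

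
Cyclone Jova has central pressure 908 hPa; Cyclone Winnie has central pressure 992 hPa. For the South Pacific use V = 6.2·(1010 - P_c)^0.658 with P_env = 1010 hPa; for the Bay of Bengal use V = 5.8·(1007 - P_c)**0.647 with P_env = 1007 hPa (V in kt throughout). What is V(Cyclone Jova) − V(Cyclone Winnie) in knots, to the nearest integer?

97 kt

Cyclone Jova: ΔP = 102; V ≈ 6.2 × 102^0.658 ≈ 130.03 kt.
Cyclone Winnie: ΔP = 15; V ≈ 5.8 × 15^0.647 ≈ 33.45 kt.
Difference ≈ 130.03 − 33.45 = 96.58 → 97 kt.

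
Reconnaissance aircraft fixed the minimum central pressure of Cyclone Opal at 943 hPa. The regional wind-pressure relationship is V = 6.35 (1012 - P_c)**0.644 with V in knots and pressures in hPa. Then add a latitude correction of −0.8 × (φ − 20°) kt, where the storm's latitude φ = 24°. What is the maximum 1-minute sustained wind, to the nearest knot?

94 kt

ΔP = 1012 − 943 = 69 hPa.
69^0.644 ≈ 15.283.
V ≈ 6.35 × 15.283 ≈ 97.0 kt.
Latitude correction: −0.8 × (24 − 20) = -3.2 kt.
Corrected V ≈ 93.8 kt → 94 kt.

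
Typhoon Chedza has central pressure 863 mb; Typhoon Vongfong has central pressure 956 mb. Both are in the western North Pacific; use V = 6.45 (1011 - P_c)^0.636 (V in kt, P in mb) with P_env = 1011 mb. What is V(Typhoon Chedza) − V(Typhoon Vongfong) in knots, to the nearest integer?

Typhoon Chedza: ΔP = 148; V ≈ 6.45 × 148^0.636 ≈ 154.83 kt.
Typhoon Vongfong: ΔP = 55; V ≈ 6.45 × 55^0.636 ≈ 82.50 kt.
Difference ≈ 154.83 − 82.50 = 72.33 → 72 kt.

72 kt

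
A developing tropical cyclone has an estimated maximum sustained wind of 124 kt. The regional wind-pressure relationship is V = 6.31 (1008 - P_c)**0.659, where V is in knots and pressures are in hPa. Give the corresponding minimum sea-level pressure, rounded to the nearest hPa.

ΔP = (V / 6.31)^(1/0.659) = (124/6.31)^1.517.
124/6.31 = 19.651; 19.651^1.517 ≈ 91.76 hPa.
P_c = 1008 − 91.76 = 916.24 ≈ 916 hPa.

916 hPa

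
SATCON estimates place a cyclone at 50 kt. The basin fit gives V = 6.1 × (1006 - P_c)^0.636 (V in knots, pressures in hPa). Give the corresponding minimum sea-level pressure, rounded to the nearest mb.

ΔP = (V / 6.1)^(1/0.636) = (50/6.1)^1.572.
50/6.1 = 8.197; 8.197^1.572 ≈ 27.32 mb.
P_c = 1006 − 27.32 = 978.68 ≈ 979 mb.

979 mb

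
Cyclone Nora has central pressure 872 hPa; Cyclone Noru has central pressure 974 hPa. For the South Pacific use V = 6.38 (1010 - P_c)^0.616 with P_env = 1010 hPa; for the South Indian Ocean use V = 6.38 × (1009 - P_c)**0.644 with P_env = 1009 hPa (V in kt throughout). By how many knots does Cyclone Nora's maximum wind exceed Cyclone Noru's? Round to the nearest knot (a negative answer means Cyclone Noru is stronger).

Cyclone Nora: ΔP = 138; V ≈ 6.38 × 138^0.616 ≈ 132.74 kt.
Cyclone Noru: ΔP = 35; V ≈ 6.38 × 35^0.644 ≈ 62.98 kt.
Difference ≈ 132.74 − 62.98 = 69.76 → 70 kt.

70 kt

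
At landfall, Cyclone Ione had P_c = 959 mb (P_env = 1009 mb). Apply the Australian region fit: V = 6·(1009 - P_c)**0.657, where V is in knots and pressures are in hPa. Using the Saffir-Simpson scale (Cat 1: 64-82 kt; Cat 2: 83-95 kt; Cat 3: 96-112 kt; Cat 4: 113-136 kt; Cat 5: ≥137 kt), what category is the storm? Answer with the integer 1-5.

ΔP = 1009 − 959 = 50 mb.
V ≈ 6 × 50^0.657 = 6 × 13.07 ≈ 78 kt.
78 kt falls in the Category 1 band.

1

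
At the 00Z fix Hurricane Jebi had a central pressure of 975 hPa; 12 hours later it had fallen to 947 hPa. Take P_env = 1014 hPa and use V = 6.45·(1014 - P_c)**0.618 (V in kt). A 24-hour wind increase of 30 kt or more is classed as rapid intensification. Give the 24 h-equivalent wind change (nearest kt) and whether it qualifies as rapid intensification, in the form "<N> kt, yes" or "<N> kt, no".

V₁: ΔP = 39, V ≈ 6.45 × 39^0.618 ≈ 62.06 kt.
V₂: ΔP = 67, V ≈ 6.45 × 67^0.618 ≈ 86.71 kt.
ΔV over 12 h = 24.65 kt → 24 h equivalent = 24.65 × 24/12 ≈ 49.30 kt.
49 kt ≥ 30 kt ⇒ rapid intensification.

49 kt, yes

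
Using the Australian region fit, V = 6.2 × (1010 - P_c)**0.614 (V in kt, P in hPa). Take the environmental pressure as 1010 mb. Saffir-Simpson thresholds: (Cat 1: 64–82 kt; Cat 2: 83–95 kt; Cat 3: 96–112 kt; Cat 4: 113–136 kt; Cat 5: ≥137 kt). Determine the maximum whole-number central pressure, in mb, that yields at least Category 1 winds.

965 mb

Category 1 begins at V = 64 kt.
Required ΔP = (64/6.2)^(1/0.614) = 10.323^1.629 ≈ 44.78 mb.
P_c ≤ 1010 − 44.78 = 965.22, so the highest integer P_c is 965 mb.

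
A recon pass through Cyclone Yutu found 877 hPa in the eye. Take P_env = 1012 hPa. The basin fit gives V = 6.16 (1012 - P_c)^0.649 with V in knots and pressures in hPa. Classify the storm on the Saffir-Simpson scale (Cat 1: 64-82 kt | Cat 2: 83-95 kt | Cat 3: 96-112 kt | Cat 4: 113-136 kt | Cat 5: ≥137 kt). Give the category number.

5

ΔP = 1012 − 877 = 135 hPa.
V ≈ 6.16 × 135^0.649 = 6.16 × 24.13 ≈ 149 kt.
149 kt falls in the Category 5 band.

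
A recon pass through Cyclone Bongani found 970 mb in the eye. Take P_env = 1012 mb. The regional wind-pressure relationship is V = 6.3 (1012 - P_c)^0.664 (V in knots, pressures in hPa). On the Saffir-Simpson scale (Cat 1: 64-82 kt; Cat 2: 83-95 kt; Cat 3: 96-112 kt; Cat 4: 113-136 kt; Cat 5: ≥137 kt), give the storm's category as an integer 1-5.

1

ΔP = 1012 − 970 = 42 mb.
V ≈ 6.3 × 42^0.664 = 6.3 × 11.96 ≈ 75 kt.
75 kt falls in the Category 1 band.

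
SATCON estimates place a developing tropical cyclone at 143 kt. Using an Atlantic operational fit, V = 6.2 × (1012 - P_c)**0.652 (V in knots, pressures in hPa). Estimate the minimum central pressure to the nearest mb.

ΔP = (V / 6.2)^(1/0.652) = (143/6.2)^1.534.
143/6.2 = 23.065; 23.065^1.534 ≈ 123.14 mb.
P_c = 1012 − 123.14 = 888.86 ≈ 889 mb.

889 mb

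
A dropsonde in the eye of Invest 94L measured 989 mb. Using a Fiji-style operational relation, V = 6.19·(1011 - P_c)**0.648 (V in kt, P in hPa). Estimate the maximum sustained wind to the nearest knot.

ΔP = 1011 − 989 = 22 mb.
22^0.648 ≈ 7.411.
V ≈ 6.19 × 7.411 ≈ 45.9 kt.

46 kt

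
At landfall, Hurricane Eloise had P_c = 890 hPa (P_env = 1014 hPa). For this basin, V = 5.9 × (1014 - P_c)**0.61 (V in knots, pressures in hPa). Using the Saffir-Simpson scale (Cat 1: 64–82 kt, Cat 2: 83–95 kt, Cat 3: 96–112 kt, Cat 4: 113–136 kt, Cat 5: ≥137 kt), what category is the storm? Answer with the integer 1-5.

ΔP = 1014 − 890 = 124 hPa.
V ≈ 5.9 × 124^0.61 = 5.9 × 18.92 ≈ 112 kt.
112 kt falls in the Category 3 band.

3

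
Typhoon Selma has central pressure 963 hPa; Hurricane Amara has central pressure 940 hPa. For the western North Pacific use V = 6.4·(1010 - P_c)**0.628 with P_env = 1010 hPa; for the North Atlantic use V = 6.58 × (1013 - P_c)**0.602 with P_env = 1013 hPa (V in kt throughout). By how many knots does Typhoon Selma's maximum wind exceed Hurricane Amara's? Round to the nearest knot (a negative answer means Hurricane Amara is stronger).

Typhoon Selma: ΔP = 47; V ≈ 6.4 × 47^0.628 ≈ 71.82 kt.
Hurricane Amara: ΔP = 73; V ≈ 6.58 × 73^0.602 ≈ 87.09 kt.
Difference ≈ 71.82 − 87.09 = -15.27 → -15 kt.

-15 kt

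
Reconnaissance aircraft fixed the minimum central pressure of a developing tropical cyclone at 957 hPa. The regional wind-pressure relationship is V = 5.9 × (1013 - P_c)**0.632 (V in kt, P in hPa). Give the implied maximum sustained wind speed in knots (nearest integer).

ΔP = 1013 − 957 = 56 hPa.
56^0.632 ≈ 12.731.
V ≈ 5.9 × 12.731 ≈ 75.1 kt.

75 kt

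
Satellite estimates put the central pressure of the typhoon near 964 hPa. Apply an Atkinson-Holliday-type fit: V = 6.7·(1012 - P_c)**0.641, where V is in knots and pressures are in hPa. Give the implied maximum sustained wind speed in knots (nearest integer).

80 kt

ΔP = 1012 − 964 = 48 hPa.
48^0.641 ≈ 11.958.
V ≈ 6.7 × 11.958 ≈ 80.1 kt.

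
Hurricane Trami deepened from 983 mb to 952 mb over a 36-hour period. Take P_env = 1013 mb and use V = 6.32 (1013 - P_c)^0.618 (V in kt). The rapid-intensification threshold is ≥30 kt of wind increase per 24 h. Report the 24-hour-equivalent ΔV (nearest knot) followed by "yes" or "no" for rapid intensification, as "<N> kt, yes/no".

V₁: ΔP = 30, V ≈ 6.32 × 30^0.618 ≈ 51.71 kt.
V₂: ΔP = 61, V ≈ 6.32 × 61^0.618 ≈ 80.18 kt.
ΔV over 36 h = 28.47 kt → 24 h equivalent = 28.47 × 24/36 ≈ 18.98 kt.
19 kt < 30 kt ⇒ not rapid intensification.

19 kt, no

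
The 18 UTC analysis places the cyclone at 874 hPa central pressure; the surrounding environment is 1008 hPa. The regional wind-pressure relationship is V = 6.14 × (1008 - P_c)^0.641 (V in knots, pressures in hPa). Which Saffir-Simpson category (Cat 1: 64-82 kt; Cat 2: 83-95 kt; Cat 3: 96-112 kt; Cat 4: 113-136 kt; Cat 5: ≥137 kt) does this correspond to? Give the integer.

5

ΔP = 1008 − 874 = 134 hPa.
V ≈ 6.14 × 134^0.641 = 6.14 × 23.09 ≈ 142 kt.
142 kt falls in the Category 5 band.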